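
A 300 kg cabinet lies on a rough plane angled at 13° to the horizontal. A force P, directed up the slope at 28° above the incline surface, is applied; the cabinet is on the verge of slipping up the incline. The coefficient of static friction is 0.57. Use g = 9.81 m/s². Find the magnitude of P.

On the verge of sliding up the incline, friction equals μN and acts down the slope.
Perpendicular: N + P sin 28° = W cos 13° = 2868 N.
Along incline: P cos 28° = W sin 13° + μN  with W sin 13° = 662 N.
Solving the pair for P and N: P = 1996 N, N = 1930 N (and f = μN = 1100 N).

P ≈ 2000 N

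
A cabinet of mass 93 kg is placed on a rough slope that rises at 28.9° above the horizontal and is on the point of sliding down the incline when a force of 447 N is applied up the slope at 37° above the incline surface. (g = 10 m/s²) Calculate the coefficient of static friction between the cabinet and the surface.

On the verge of sliding down the incline, friction is at its maximum μN and acts up the slope.
Perpendicular to incline: N = W cos 28.9° − P sin 37° = 814.2 − 269 = 545.2 N.
Along incline: P cos 37° + μN = W sin 28.9° → μ = (W sin 28.9° − P cos 37°) / N = 0.1696.

μ ≈ 0.170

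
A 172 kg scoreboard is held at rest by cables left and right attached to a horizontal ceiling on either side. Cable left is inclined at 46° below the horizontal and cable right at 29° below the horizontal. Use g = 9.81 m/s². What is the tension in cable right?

Weight W = 172 × 9.81 = 1687 N acts straight down.
Horizontal: T_left cos 46° = T_right cos 29°  →  T_left = 1.259 T_right.
Vertical: T_left sin 46° + T_right sin 29° = 1687.
Substituting the horizontal relation into the vertical equation gives 1.391 T_right = 1687, so T_right = 1213 N.

T_right ≈ 1210 N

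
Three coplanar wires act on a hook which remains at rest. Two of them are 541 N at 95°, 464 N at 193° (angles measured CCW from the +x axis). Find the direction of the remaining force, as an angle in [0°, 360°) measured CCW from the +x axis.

Sum the known components: ΣF_x = -499.3 N, ΣF_y = 434.6 N.
For equilibrium the remaining force must supply (−ΣF_x, −ΣF_y) = (499.3, -434.6) N.
Magnitude = √((499.3)² + (-434.6)²) = 661.9 N; direction = atan2(-434.6, 499.3) = 319.0°.

θ ≈ 319°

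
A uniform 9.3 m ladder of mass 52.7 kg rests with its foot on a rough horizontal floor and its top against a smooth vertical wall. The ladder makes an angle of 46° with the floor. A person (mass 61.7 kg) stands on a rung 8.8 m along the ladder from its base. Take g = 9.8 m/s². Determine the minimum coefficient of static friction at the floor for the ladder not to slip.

ΣF_y = 0: N_floor = 52.7×9.8 + 61.7×9.8 = 1121.1 N.
Torques about the foot: N_wall · 9.3 sin 46° = 52.7×9.8×4.65 cos 46° + 61.7×9.8×8.8 cos 46° → N_wall = 801.89 N.
ΣF_x = 0: f_floor = N_wall = 801.89 N.
μ_min = f_floor / N_floor = 801.89 / 1121.1 = 0.7153.

μ_min ≈ 0.715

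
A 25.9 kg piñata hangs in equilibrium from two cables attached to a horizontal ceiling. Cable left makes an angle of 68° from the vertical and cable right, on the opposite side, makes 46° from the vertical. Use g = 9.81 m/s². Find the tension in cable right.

T_right ≈ 258 N

Angles from the horizontal: cable left is 90° − 68° = 22°, cable right is 90° − 46° = 44°.
Weight W = 25.9 × 9.81 = 254.1 N acts straight down.
Horizontal: T_left cos 22° = T_right cos 44°  →  T_left = 0.7758 T_right.
Vertical: T_left sin 22° + T_right sin 44° = 254.1.
Substituting the horizontal relation into the vertical equation gives 0.9853 T_right = 254.1, so T_right = 257.9 N.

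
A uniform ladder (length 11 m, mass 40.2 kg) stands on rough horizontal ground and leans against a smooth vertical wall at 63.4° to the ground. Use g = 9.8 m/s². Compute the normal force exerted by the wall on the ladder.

N_wall ≈ 98.6 N

Torques about the foot: N_wall · 11 sin 63.4° = 40.2×9.8×5.5 cos 63.4° → N_wall = 98.64 N.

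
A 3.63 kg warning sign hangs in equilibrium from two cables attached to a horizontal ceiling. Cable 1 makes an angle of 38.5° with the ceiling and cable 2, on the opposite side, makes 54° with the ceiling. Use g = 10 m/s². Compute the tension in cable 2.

Weight W = 3.63 × 10 = 36.3 N acts straight down.
Horizontal: T_1 cos 38.5° = T_2 cos 54°  →  T_1 = 0.7511 T_2.
Vertical: T_1 sin 38.5° + T_2 sin 54° = 36.3.
Substituting the horizontal relation into the vertical equation gives 1.277 T_2 = 36.3, so T_2 = 28.44 N.

T_2 ≈ 28.4 N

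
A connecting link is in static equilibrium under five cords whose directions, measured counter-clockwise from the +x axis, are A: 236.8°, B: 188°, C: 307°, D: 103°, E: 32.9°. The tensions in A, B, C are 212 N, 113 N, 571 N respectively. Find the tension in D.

Resolve: ΣF_x = 212 cos 236.8° + 113 cos 188° + 571 cos 307° + T_D cos 103° + T_E cos 32.9° = 0.
        ΣF_y = 212 sin 236.8° + 113 sin 188° + 571 sin 307° + T_D sin 103° + T_E sin 32.9° = 0.
The known terms sum to (115.7, -649.1) N, so -0.2250 T_D + 0.8396 T_E = -115.7 and 0.9744 T_D + 0.5432 T_E = 649.1.
Solving simultaneously: T_D = 646.5 N, T_E = 35.45 N.

T_D ≈ 646 N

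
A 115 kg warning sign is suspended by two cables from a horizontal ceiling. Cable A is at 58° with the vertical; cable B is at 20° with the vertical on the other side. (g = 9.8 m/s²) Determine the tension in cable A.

T_A ≈ 394 N

Angles from the horizontal: cable A is 90° − 58° = 32°, cable B is 90° − 20° = 70°.
Weight W = 115 × 9.8 = 1127 N acts straight down.
Horizontal: T_A cos 32° = T_B cos 70°  →  T_B = 2.48 T_A.
Vertical: T_A sin 32° + T_B sin 70° = 1127.
Substituting the horizontal relation into the vertical equation gives 2.86 T_A = 1127, so T_A = 394.1 N.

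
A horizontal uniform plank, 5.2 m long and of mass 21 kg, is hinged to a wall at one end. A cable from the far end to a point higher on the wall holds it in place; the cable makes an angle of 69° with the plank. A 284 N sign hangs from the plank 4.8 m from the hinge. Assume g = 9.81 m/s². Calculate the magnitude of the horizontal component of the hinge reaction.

Take torques about the hinge: T sin 69° · 5.2 = 21×9.81×2.6 + 284×4.8 = 1898.8 N·m.
So T = 1898.8 / (0.9336 × 5.2) = 391.14 N.
ΣF_x = 0: H_x = T cos 69° = 140.17 N.

H_x ≈ 140 N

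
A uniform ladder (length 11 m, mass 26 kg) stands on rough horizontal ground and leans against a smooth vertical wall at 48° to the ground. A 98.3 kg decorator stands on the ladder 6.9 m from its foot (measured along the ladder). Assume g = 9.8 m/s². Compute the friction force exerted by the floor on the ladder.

f ≈ 659 N

Torques about the foot: N_wall · 11 sin 48° = 26×9.8×5.5 cos 48° + 98.3×9.8×6.9 cos 48° → N_wall = 658.8 N.
ΣF_x = 0: f_floor = N_wall = 658.8 N.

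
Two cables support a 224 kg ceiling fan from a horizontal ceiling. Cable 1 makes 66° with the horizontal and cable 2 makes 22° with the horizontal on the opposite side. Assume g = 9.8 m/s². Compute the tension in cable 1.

Weight W = 224 × 9.8 = 2195 N acts straight down.
Horizontal: T_1 cos 66° = T_2 cos 22°  →  T_2 = 0.4387 T_1.
Vertical: T_1 sin 66° + T_2 sin 22° = 2195.
Substituting the horizontal relation into the vertical equation gives 1.078 T_1 = 2195, so T_1 = 2037 N.

T_1 ≈ 2040 N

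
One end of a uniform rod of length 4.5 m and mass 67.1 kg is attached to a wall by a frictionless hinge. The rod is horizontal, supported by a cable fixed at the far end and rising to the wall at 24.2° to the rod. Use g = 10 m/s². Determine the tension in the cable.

Take torques about the hinge: T sin 24.2° · 4.5 = 67.1×10×2.25 = 1509.8 N·m.
So T = 1509.8 / (0.4099 × 4.5) = 818.45 N.

T ≈ 818 N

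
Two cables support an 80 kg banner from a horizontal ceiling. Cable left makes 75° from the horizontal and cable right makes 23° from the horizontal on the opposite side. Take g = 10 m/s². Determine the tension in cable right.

T_right ≈ 209 N

Weight W = 80 × 10 = 800 N acts straight down.
Horizontal: T_left cos 75° = T_right cos 23°  →  T_left = 3.557 T_right.
Vertical: T_left sin 75° + T_right sin 23° = 800.
Substituting the horizontal relation into the vertical equation gives 3.826 T_right = 800, so T_right = 209.1 N.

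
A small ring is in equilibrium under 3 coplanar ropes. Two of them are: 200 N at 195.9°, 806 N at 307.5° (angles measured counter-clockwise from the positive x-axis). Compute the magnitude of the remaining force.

F ≈ 756 N

Sum the known components: ΣF_x = 298.3 N, ΣF_y = -694.2 N.
For equilibrium the remaining force must supply (−ΣF_x, −ΣF_y) = (-298.3, 694.2) N.
Magnitude = √((-298.3)² + (694.2)²) = 755.6 N; direction = atan2(694.2, -298.3) = 113.3°.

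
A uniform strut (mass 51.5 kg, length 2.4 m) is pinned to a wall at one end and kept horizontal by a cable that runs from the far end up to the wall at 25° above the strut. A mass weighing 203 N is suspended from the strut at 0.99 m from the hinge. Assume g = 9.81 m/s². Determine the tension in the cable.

T ≈ 796 N

Take torques about the hinge: T sin 25° · 2.4 = 51.5×9.81×1.2 + 203×0.99 = 807.23 N·m.
So T = 807.23 / (0.4226 × 2.4) = 795.86 N.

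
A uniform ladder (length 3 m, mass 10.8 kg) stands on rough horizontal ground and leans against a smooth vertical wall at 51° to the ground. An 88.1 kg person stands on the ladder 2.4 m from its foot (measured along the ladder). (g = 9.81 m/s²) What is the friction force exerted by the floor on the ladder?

f ≈ 603 N

Torques about the foot: N_wall · 3 sin 51° = 10.8×9.81×1.5 cos 51° + 88.1×9.81×2.4 cos 51° → N_wall = 602.79 N.
ΣF_x = 0: f_floor = N_wall = 602.79 N.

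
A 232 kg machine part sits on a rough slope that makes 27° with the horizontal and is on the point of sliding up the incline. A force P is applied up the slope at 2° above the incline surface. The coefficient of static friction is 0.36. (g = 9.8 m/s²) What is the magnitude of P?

P ≈ 1740 N

On the verge of sliding up the incline, friction equals μN and acts down the slope.
Perpendicular: N + P sin 2° = W cos 27° = 2026 N.
Along incline: P cos 2° = W sin 27° + μN  with W sin 27° = 1032 N.
Solving the pair for P and N: P = 1741 N, N = 1965 N (and f = μN = 707.4 N).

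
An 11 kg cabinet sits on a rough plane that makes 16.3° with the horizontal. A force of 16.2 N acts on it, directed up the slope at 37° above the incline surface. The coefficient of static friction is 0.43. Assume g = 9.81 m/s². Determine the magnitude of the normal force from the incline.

N ≈ 93.8 N

Axes along / perpendicular to the incline. W sin 16.3° = 30.29 N down-slope; W cos 16.3° = 103.6 N into the surface.
Perpendicular: N = W cos 16.3° − P sin 37° = 103.6 − 9.749 = 93.82 N.
Along incline: P cos 37° + f = W sin 16.3° (friction acts up-slope) → f = 30.29 − 12.94 = 17.35 N.
|f| = 17.35 N ≤ μN = 40.34 N, so the cabinet is indeed static.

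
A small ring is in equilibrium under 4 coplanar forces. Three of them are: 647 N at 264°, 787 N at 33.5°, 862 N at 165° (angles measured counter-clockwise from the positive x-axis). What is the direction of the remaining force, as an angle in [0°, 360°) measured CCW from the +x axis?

Sum the known components: ΣF_x = -244 N, ΣF_y = 14.02 N.
For equilibrium the remaining force must supply (−ΣF_x, −ΣF_y) = (244, -14.02) N.
Magnitude = √((244)² + (-14.02)²) = 244.4 N; direction = atan2(-14.02, 244) = 356.7°.

θ ≈ 357°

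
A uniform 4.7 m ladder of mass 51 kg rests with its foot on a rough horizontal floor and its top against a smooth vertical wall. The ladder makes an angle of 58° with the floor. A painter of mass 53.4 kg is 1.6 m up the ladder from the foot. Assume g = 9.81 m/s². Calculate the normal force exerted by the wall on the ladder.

N_wall ≈ 268 N

Torques about the foot: N_wall · 4.7 sin 58° = 51×9.81×2.35 cos 58° + 53.4×9.81×1.6 cos 58° → N_wall = 267.75 N.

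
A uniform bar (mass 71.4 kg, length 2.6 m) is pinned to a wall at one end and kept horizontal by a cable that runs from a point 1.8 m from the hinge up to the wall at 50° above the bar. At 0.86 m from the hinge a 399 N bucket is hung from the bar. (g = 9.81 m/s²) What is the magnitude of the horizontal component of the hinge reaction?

Take torques about the hinge: T sin 50° · 1.8 = 71.4×9.81×1.3 + 399×0.86 = 1253.7 N·m.
So T = 1253.7 / (0.7660 × 1.8) = 909.22 N.
ΣF_x = 0: H_x = T cos 50° = 584.43 N.

H_x ≈ 584 N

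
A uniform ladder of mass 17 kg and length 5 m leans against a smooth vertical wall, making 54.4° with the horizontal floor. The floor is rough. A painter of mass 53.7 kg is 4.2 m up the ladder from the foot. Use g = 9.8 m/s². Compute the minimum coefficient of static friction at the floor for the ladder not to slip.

ΣF_y = 0: N_floor = 17×9.8 + 53.7×9.8 = 692.86 N.
Torques about the foot: N_wall · 5 sin 54.4° = 17×9.8×2.5 cos 54.4° + 53.7×9.8×4.2 cos 54.4° → N_wall = 376.12 N.
ΣF_x = 0: f_floor = N_wall = 376.12 N.
μ_min = f_floor / N_floor = 376.12 / 692.86 = 0.5429.

μ_min ≈ 0.543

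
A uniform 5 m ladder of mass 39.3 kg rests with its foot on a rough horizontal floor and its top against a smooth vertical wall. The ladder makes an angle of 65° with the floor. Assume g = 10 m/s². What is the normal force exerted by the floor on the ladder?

N_floor ≈ 393 N

ΣF_y = 0: N_floor = 39.3×10 = 393 N.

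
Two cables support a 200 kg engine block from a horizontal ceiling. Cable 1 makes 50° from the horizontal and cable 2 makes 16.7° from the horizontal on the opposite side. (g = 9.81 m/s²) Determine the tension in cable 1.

T_1 ≈ 2050 N

Weight W = 200 × 9.81 = 1962 N acts straight down.
Horizontal: T_1 cos 50° = T_2 cos 16.7°  →  T_2 = 0.6711 T_1.
Vertical: T_1 sin 50° + T_2 sin 16.7° = 1962.
Substituting the horizontal relation into the vertical equation gives 0.9589 T_1 = 1962, so T_1 = 2046 N.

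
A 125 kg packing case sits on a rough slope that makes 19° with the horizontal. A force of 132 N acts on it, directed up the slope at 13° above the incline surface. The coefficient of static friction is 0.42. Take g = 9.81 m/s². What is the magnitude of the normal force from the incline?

N ≈ 1130 N

Axes along / perpendicular to the incline. W sin 19° = 399.2 N down-slope; W cos 19° = 1159 N into the surface.
Perpendicular: N = W cos 19° − P sin 13° = 1159 − 29.69 = 1130 N.
Along incline: P cos 13° + f = W sin 19° (friction acts up-slope) → f = 399.2 − 128.6 = 270.6 N.
|f| = 270.6 N ≤ μN = 474.5 N, so the packing case is indeed static.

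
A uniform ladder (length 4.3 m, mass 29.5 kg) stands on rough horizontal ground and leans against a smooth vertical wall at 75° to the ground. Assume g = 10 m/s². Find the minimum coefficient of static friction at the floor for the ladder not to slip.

μ_min ≈ 0.134

ΣF_y = 0: N_floor = 29.5×10 = 295 N.
Torques about the foot: N_wall · 4.3 sin 75° = 29.5×10×2.15 cos 75° → N_wall = 39.523 N.
ΣF_x = 0: f_floor = N_wall = 39.523 N.
μ_min = f_floor / N_floor = 39.523 / 295 = 0.134.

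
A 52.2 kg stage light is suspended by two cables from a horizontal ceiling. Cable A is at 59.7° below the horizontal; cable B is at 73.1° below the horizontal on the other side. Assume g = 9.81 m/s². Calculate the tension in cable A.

Weight W = 52.2 × 9.81 = 512.1 N acts straight down.
Horizontal: T_A cos 59.7° = T_B cos 73.1°  →  T_B = 1.736 T_A.
Vertical: T_A sin 59.7° + T_B sin 73.1° = 512.1.
Substituting the horizontal relation into the vertical equation gives 2.524 T_A = 512.1, so T_A = 202.9 N.

T_A ≈ 203 N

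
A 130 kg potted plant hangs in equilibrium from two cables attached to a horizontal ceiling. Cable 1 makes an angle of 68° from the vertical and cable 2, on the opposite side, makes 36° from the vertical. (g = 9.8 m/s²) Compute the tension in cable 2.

Angles from the horizontal: cable 1 is 90° − 68° = 22°, cable 2 is 90° − 36° = 54°.
Weight W = 130 × 9.8 = 1274 N acts straight down.
Horizontal: T_1 cos 22° = T_2 cos 54°  →  T_1 = 0.6339 T_2.
Vertical: T_1 sin 22° + T_2 sin 54° = 1274.
Substituting the horizontal relation into the vertical equation gives 1.046 T_2 = 1274, so T_2 = 1217 N.

T_2 ≈ 1220 N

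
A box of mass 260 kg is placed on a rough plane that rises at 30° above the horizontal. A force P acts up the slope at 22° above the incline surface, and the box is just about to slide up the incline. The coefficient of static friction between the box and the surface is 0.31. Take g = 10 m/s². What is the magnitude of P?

On the verge of sliding up the incline, friction equals μN and acts down the slope.
Perpendicular: N + P sin 22° = W cos 30° = 2252 N.
Along incline: P cos 22° = W sin 30° + μN  with W sin 30° = 1300 N.
Solving the pair for P and N: P = 1915 N, N = 1534 N (and f = μN = 475.6 N).

P ≈ 1920 N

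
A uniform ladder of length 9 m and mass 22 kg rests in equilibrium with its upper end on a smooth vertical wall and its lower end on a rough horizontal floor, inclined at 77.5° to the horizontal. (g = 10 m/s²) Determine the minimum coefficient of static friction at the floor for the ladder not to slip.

μ_min ≈ 0.111

ΣF_y = 0: N_floor = 22×10 = 220 N.
Torques about the foot: N_wall · 9 sin 77.5° = 22×10×4.5 cos 77.5° → N_wall = 24.386 N.
ΣF_x = 0: f_floor = N_wall = 24.386 N.
μ_min = f_floor / N_floor = 24.386 / 220 = 0.1108.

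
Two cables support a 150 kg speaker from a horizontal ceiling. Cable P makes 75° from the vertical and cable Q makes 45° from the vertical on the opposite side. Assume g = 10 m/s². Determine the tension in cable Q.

T_Q ≈ 1670 N

Angles from the horizontal: cable P is 90° − 75° = 15°, cable Q is 90° − 45° = 45°.
Weight W = 150 × 10 = 1500 N acts straight down.
Horizontal: T_P cos 15° = T_Q cos 45°  →  T_P = 0.7321 T_Q.
Vertical: T_P sin 15° + T_Q sin 45° = 1500.
Substituting the horizontal relation into the vertical equation gives 0.8966 T_Q = 1500, so T_Q = 1673 N.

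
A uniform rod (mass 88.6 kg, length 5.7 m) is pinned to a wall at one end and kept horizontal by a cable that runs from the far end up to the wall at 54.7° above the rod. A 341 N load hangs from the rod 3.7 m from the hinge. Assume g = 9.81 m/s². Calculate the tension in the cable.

T ≈ 804 N

Take torques about the hinge: T sin 54.7° · 5.7 = 88.6×9.81×2.85 + 341×3.7 = 3738.8 N·m.
So T = 3738.8 / (0.8161 × 5.7) = 803.71 N.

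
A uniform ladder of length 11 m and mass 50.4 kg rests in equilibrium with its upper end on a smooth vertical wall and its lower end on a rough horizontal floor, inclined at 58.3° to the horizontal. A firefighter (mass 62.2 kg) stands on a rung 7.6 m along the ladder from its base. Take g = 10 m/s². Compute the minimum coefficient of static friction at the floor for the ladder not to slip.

μ_min ≈ 0.374

ΣF_y = 0: N_floor = 50.4×10 + 62.2×10 = 1126 N.
Torques about the foot: N_wall · 11 sin 58.3° = 50.4×10×5.5 cos 58.3° + 62.2×10×7.6 cos 58.3° → N_wall = 421.05 N.
ΣF_x = 0: f_floor = N_wall = 421.05 N.
μ_min = f_floor / N_floor = 421.05 / 1126 = 0.3739.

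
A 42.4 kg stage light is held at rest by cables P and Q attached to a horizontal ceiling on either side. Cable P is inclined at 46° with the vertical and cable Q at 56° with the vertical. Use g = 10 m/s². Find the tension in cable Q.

T_Q ≈ 312 N

Angles from the horizontal: cable P is 90° − 46° = 44°, cable Q is 90° − 56° = 34°.
Weight W = 42.4 × 10 = 424 N acts straight down.
Horizontal: T_P cos 44° = T_Q cos 34°  →  T_P = 1.152 T_Q.
Vertical: T_P sin 44° + T_Q sin 34° = 424.
Substituting the horizontal relation into the vertical equation gives 1.36 T_Q = 424, so T_Q = 311.8 N.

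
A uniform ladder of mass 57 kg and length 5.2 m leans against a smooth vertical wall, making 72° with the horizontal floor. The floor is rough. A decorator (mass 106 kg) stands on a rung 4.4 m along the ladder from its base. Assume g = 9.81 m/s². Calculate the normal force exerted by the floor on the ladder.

N_floor ≈ 1600 N

ΣF_y = 0: N_floor = 57×9.81 + 106×9.81 = 1599 N.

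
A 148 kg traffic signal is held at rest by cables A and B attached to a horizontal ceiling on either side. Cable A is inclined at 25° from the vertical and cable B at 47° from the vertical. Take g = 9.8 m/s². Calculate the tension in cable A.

Angles from the horizontal: cable A is 90° − 25° = 65°, cable B is 90° − 47° = 43°.
Weight W = 148 × 9.8 = 1450 N acts straight down.
Horizontal: T_A cos 65° = T_B cos 43°  →  T_B = 0.5779 T_A.
Vertical: T_A sin 65° + T_B sin 43° = 1450.
Substituting the horizontal relation into the vertical equation gives 1.3 T_A = 1450, so T_A = 1115 N.

T_A ≈ 1120 N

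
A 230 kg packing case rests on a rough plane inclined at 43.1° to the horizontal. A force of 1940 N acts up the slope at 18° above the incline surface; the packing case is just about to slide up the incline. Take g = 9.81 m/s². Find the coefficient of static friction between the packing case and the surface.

On the verge of sliding up the incline, friction is at its maximum μN and acts down the slope.
Perpendicular to incline: N = W cos 43.1° − P sin 18° = 1647 − 599.5 = 1048 N.
Along incline: P cos 18° − μN = W sin 43.1° → μ = −(W sin 43.1° − P cos 18°) / N = 0.2895.

μ ≈ 0.289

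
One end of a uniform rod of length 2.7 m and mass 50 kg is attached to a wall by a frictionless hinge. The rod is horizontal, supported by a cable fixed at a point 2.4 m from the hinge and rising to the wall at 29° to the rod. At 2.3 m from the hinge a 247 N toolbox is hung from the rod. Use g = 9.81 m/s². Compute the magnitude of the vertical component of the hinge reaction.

Take torques about the hinge: T sin 29° · 2.4 = 50×9.81×1.35 + 247×2.3 = 1230.3 N·m.
So T = 1230.3 / (0.4848 × 2.4) = 1057.4 N.
ΣF_y = 0: H_y = (50×9.81 + 247) − T sin 29° = 737.5 − 512.61 = 224.89 N.

|H_y| ≈ 225 N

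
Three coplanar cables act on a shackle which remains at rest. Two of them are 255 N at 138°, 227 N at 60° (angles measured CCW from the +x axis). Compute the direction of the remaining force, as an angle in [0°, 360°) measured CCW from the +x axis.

θ ≈ 282°

Sum the known components: ΣF_x = -76 N, ΣF_y = 367.2 N.
For equilibrium the remaining force must supply (−ΣF_x, −ΣF_y) = (76, -367.2) N.
Magnitude = √((76)² + (-367.2)²) = 375 N; direction = atan2(-367.2, 76) = 281.7°.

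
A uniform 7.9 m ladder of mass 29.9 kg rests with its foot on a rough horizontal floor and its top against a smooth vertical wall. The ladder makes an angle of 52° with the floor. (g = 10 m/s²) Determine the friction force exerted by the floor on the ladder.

Torques about the foot: N_wall · 7.9 sin 52° = 29.9×10×3.95 cos 52° → N_wall = 116.8 N.
ΣF_x = 0: f_floor = N_wall = 116.8 N.

f ≈ 117 N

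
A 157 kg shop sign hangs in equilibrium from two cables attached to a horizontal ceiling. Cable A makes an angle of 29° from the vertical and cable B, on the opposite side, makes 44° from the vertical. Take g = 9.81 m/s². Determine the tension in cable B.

Angles from the horizontal: cable A is 90° − 29° = 61°, cable B is 90° − 44° = 46°.
Weight W = 157 × 9.81 = 1540 N acts straight down.
Horizontal: T_A cos 61° = T_B cos 46°  →  T_A = 1.433 T_B.
Vertical: T_A sin 61° + T_B sin 46° = 1540.
Substituting the horizontal relation into the vertical equation gives 1.973 T_B = 1540, so T_B = 780.8 N.

T_B ≈ 781 N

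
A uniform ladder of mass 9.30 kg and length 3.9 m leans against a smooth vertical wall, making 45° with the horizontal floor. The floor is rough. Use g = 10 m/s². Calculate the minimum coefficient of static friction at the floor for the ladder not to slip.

μ_min ≈ 0.500

ΣF_y = 0: N_floor = 9.30×10 = 93 N.
Torques about the foot: N_wall · 3.9 sin 45° = 9.30×10×1.95 cos 45° → N_wall = 46.5 N.
ΣF_x = 0: f_floor = N_wall = 46.5 N.
μ_min = f_floor / N_floor = 46.5 / 93 = 0.5.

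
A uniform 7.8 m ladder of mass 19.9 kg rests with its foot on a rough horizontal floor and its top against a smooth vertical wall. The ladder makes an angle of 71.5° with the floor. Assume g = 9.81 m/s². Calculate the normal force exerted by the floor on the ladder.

ΣF_y = 0: N_floor = 19.9×9.81 = 195.22 N.

N_floor ≈ 195 N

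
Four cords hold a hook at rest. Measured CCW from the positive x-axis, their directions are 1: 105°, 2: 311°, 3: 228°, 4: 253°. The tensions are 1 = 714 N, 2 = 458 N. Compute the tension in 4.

T_4 ≈ 341 N

Resolve: ΣF_x = 714 cos 105° + 458 cos 311° + T_3 cos 228° + T_4 cos 253° = 0.
        ΣF_y = 714 sin 105° + 458 sin 311° + T_3 sin 228° + T_4 sin 253° = 0.
The known terms sum to (115.7, 344) N, so -0.6691 T_3 − 0.2924 T_4 = -115.7 and -0.7431 T_3 − 0.9563 T_4 = -344.
Solving simultaneously: T_3 = 23.77 N, T_4 = 341.3 N.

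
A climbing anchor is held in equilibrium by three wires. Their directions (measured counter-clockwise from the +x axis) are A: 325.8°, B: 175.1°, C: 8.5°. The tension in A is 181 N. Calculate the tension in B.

Resolve: ΣF_x = 181 cos 325.8° + T_B cos 175.1° + T_C cos 8.5° = 0.
        ΣF_y = 181 sin 325.8° + T_B sin 175.1° + T_C sin 8.5° = 0.
The known terms sum to (149.7, -101.7) N, so -0.9963 T_B + 0.9890 T_C = -149.7 and 0.0854 T_B + 0.1478 T_C = 101.7.
Solving simultaneously: T_B = 529.7 N, T_C = 382.2 N.

T_B ≈ 530 N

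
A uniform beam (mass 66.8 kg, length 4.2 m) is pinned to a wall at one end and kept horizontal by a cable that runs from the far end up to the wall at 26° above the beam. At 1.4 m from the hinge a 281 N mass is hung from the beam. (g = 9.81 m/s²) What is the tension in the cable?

T ≈ 961 N

Take torques about the hinge: T sin 26° · 4.2 = 66.8×9.81×2.1 + 281×1.4 = 1769.5 N·m.
So T = 1769.5 / (0.4384 × 4.2) = 961.1 N.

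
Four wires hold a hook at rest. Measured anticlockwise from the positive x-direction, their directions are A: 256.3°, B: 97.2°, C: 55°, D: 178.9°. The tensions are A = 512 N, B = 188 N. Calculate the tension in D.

T_D ≈ 71.9 N

Resolve: ΣF_x = 512 cos 256.3° + 188 cos 97.2° + T_C cos 55° + T_D cos 178.9° = 0.
        ΣF_y = 512 sin 256.3° + 188 sin 97.2° + T_C sin 55° + T_D sin 178.9° = 0.
The known terms sum to (-144.8, -310.9) N, so 0.5736 T_C − 0.9998 T_D = 144.8 and 0.8192 T_C + 0.0192 T_D = 310.9.
Solving simultaneously: T_C = 377.9 N, T_D = 71.93 N.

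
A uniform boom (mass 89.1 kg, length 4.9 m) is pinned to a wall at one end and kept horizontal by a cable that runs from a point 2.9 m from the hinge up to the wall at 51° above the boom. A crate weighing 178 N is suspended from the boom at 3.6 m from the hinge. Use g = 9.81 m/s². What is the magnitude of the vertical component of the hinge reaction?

|H_y| ≈ 92.7 N

Take torques about the hinge: T sin 51° · 2.9 = 89.1×9.81×2.45 + 178×3.6 = 2782.3 N·m.
So T = 2782.3 / (0.7771 × 2.9) = 1234.5 N.
ΣF_y = 0: H_y = (89.1×9.81 + 178) − T sin 51° = 1052.1 − 959.4 = 92.666 N.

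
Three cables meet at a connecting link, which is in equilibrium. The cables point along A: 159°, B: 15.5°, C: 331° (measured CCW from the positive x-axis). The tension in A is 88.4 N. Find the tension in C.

T_C ≈ 75 N

Resolve: ΣF_x = 88.4 cos 159° + T_B cos 15.5° + T_C cos 331° = 0.
        ΣF_y = 88.4 sin 159° + T_B sin 15.5° + T_C sin 331° = 0.
The known terms sum to (-82.53, 31.68) N, so 0.9636 T_B + 0.8746 T_C = 82.53 and 0.2672 T_B − 0.4848 T_C = -31.68.
Solving simultaneously: T_B = 17.55 N, T_C = 75.02 N.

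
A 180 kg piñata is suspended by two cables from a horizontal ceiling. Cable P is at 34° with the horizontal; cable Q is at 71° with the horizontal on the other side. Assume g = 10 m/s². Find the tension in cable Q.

T_Q ≈ 1540 N

Weight W = 180 × 10 = 1800 N acts straight down.
Horizontal: T_P cos 34° = T_Q cos 71°  →  T_P = 0.3927 T_Q.
Vertical: T_P sin 34° + T_Q sin 71° = 1800.
Substituting the horizontal relation into the vertical equation gives 1.165 T_Q = 1800, so T_Q = 1545 N.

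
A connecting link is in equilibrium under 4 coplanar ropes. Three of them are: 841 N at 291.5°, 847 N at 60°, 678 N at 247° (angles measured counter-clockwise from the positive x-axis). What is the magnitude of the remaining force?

Sum the known components: ΣF_x = 466.8 N, ΣF_y = -673.1 N.
For equilibrium the remaining force must supply (−ΣF_x, −ΣF_y) = (-466.8, 673.1) N.
Magnitude = √((-466.8)² + (673.1)²) = 819.1 N; direction = atan2(673.1, -466.8) = 124.7°.

F ≈ 819 N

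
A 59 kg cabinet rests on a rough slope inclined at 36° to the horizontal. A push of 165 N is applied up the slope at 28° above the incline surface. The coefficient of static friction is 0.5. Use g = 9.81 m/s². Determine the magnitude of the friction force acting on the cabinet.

f ≈ 195 N

Axes along / perpendicular to the incline. W sin 36° = 340.2 N down-slope; W cos 36° = 468.3 N into the surface.
Perpendicular: N = W cos 36° − P sin 28° = 468.3 − 77.46 = 390.8 N.
Along incline: P cos 28° + f = W sin 36° (friction acts up-slope) → f = 340.2 − 145.7 = 194.5 N.
|f| = 194.5 N ≤ μN = 195.4 N, so the cabinet is indeed static.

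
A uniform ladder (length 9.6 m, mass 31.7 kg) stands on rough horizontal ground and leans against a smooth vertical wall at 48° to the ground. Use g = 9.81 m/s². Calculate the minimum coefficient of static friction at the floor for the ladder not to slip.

μ_min ≈ 0.450

ΣF_y = 0: N_floor = 31.7×9.81 = 310.98 N.
Torques about the foot: N_wall · 9.6 sin 48° = 31.7×9.81×4.8 cos 48° → N_wall = 140 N.
ΣF_x = 0: f_floor = N_wall = 140 N.
μ_min = f_floor / N_floor = 140 / 310.98 = 0.4502.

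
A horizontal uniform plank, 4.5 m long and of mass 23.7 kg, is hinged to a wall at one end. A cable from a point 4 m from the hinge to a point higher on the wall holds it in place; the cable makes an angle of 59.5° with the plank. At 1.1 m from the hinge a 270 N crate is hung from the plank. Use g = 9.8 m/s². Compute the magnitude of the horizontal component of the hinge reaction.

Take torques about the hinge: T sin 59.5° · 4 = 23.7×9.8×2.25 + 270×1.1 = 819.59 N·m.
So T = 819.59 / (0.8616 × 4) = 237.8 N.
ΣF_x = 0: H_x = T cos 59.5° = 120.69 N.

H_x ≈ 121 N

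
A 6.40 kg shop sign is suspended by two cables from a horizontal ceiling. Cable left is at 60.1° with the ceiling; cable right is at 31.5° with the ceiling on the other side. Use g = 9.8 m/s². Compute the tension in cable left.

T_left ≈ 53.5 N

Weight W = 6.40 × 9.8 = 62.72 N acts straight down.
Horizontal: T_left cos 60.1° = T_right cos 31.5°  →  T_right = 0.5846 T_left.
Vertical: T_left sin 60.1° + T_right sin 31.5° = 62.72.
Substituting the horizontal relation into the vertical equation gives 1.172 T_left = 62.72, so T_left = 53.5 N.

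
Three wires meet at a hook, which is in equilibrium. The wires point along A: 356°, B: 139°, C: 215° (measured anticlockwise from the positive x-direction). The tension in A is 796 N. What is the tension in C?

T_C ≈ 494 N

Resolve: ΣF_x = 796 cos 356° + T_B cos 139° + T_C cos 215° = 0.
        ΣF_y = 796 sin 356° + T_B sin 139° + T_C sin 215° = 0.
The known terms sum to (794.1, -55.53) N, so -0.7547 T_B − 0.8192 T_C = -794.1 and 0.6561 T_B − 0.5736 T_C = 55.53.
Solving simultaneously: T_B = 516.3 N, T_C = 493.7 N.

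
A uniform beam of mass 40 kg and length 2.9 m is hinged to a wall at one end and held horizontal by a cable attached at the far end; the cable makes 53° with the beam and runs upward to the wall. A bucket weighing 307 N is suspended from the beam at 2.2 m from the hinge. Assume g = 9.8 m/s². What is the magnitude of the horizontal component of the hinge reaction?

H_x ≈ 323 N

Take torques about the hinge: T sin 53° · 2.9 = 40×9.8×1.45 + 307×2.2 = 1243.8 N·m.
So T = 1243.8 / (0.7986 × 2.9) = 537.04 N.
ΣF_x = 0: H_x = T cos 53° = 323.2 N.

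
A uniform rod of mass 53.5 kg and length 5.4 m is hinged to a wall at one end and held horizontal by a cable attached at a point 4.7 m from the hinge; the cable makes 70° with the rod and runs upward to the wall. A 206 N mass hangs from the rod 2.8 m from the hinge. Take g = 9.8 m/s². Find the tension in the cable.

Take torques about the hinge: T sin 70° · 4.7 = 53.5×9.8×2.7 + 206×2.8 = 1992.4 N·m.
So T = 1992.4 / (0.9397 × 4.7) = 451.12 N.

T ≈ 451 N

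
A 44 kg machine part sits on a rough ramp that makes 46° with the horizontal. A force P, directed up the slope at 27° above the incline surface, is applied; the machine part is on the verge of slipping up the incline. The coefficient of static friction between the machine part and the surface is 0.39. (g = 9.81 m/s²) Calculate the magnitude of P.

On the verge of sliding up the incline, friction equals μN and acts down the slope.
Perpendicular: N + P sin 27° = W cos 46° = 299.8 N.
Along incline: P cos 27° = W sin 46° + μN  with W sin 46° = 310.5 N.
Solving the pair for P and N: P = 400.2 N, N = 118.2 N (and f = μN = 46.08 N).

P ≈ 400 N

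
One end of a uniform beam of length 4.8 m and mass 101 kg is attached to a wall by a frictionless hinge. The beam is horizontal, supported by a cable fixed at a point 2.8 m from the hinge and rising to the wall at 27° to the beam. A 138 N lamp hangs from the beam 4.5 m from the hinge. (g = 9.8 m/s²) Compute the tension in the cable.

T ≈ 2360 N

Take torques about the hinge: T sin 27° · 2.8 = 101×9.8×2.4 + 138×4.5 = 2996.5 N·m.
So T = 2996.5 / (0.4540 × 2.8) = 2357.3 N.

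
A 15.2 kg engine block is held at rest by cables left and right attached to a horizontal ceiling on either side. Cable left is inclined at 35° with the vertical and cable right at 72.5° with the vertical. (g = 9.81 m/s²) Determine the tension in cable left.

T_left ≈ 149 N

Angles from the horizontal: cable left is 90° − 35° = 55°, cable right is 90° − 72.5° = 17.5°.
Weight W = 15.2 × 9.81 = 149.1 N acts straight down.
Horizontal: T_left cos 55° = T_right cos 17.5°  →  T_right = 0.6014 T_left.
Vertical: T_left sin 55° + T_right sin 17.5° = 149.1.
Substituting the horizontal relation into the vertical equation gives 1 T_left = 149.1, so T_left = 149.1 N.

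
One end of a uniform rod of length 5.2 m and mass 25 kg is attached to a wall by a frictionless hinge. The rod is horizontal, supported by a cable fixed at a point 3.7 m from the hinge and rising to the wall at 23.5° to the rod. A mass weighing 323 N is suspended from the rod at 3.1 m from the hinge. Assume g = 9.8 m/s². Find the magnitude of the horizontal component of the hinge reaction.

H_x ≈ 1020 N

Take torques about the hinge: T sin 23.5° · 3.7 = 25×9.8×2.6 + 323×3.1 = 1638.3 N·m.
So T = 1638.3 / (0.3987 × 3.7) = 1110.4 N.
ΣF_x = 0: H_x = T cos 23.5° = 1018.3 N.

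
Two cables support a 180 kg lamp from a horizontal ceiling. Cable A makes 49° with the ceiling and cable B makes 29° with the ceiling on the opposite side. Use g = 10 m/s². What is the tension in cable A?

T_A ≈ 1610 N

Weight W = 180 × 10 = 1800 N acts straight down.
Horizontal: T_A cos 49° = T_B cos 29°  →  T_B = 0.7501 T_A.
Vertical: T_A sin 49° + T_B sin 29° = 1800.
Substituting the horizontal relation into the vertical equation gives 1.118 T_A = 1800, so T_A = 1609 N.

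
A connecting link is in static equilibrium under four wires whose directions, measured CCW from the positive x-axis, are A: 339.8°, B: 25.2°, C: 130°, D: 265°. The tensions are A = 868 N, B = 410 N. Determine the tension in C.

Resolve: ΣF_x = 868 cos 339.8° + 410 cos 25.2° + T_C cos 130° + T_D cos 265° = 0.
        ΣF_y = 868 sin 339.8° + 410 sin 25.2° + T_C sin 130° + T_D sin 265° = 0.
The known terms sum to (1186, -125.1) N, so -0.6428 T_C − 0.0872 T_D = -1186 and 0.7660 T_C − 0.9962 T_D = 125.1.
Solving simultaneously: T_C = 1686 N, T_D = 1171 N.

T_C ≈ 1690 N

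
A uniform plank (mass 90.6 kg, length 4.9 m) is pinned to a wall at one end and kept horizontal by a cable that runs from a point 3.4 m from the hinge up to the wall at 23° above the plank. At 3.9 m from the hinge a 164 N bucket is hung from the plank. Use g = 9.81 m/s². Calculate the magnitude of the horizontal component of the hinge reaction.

Take torques about the hinge: T sin 23° · 3.4 = 90.6×9.81×2.45 + 164×3.9 = 2817.1 N·m.
So T = 2817.1 / (0.3907 × 3.4) = 2120.6 N.
ΣF_x = 0: H_x = T cos 23° = 1952 N.

H_x ≈ 1950 N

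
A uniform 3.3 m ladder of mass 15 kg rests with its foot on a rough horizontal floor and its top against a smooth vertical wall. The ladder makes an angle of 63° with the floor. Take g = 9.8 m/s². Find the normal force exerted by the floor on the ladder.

N_floor ≈ 147 N

ΣF_y = 0: N_floor = 15×9.8 = 147 N.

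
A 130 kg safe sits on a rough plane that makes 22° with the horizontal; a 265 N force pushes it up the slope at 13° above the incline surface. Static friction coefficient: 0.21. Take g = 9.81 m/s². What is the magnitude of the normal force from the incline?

Axes along / perpendicular to the incline. W sin 22° = 477.7 N down-slope; W cos 22° = 1182 N into the surface.
Perpendicular: N = W cos 22° − P sin 13° = 1182 − 59.61 = 1123 N.
Along incline: P cos 13° + f = W sin 22° (friction acts up-slope) → f = 477.7 − 258.2 = 219.5 N.
|f| = 219.5 N ≤ μN = 235.8 N, so the safe is indeed static.

N ≈ 1120 N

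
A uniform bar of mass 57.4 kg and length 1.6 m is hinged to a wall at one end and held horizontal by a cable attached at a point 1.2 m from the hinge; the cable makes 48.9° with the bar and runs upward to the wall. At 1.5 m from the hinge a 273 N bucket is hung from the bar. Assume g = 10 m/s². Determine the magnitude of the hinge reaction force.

|H| ≈ 643 N

Take torques about the hinge: T sin 48.9° · 1.2 = 57.4×10×0.8 + 273×1.5 = 868.7 N·m.
So T = 868.7 / (0.7536 × 1.2) = 960.66 N.
ΣF_x = 0: H_x = T cos 48.9° = 631.51 N.
ΣF_y = 0: H_y = (57.4×10 + 273) − T sin 48.9° = 847 − 723.92 = 123.08 N.
|H| = √(H_x² + H_y²) = √((631.51)² + (123.08)²) = 643.4 N.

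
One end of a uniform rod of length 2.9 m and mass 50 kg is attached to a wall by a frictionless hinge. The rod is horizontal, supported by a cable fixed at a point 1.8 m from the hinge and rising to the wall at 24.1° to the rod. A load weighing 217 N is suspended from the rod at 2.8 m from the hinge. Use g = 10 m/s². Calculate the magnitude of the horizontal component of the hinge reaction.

Take torques about the hinge: T sin 24.1° · 1.8 = 50×10×1.45 + 217×2.8 = 1332.6 N·m.
So T = 1332.6 / (0.4083 × 1.8) = 1813.1 N.
ΣF_x = 0: H_x = T cos 24.1° = 1655 N.

H_x ≈ 1660 N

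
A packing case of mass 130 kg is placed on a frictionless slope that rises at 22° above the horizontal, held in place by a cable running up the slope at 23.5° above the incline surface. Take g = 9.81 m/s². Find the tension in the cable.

Take axes along and perpendicular to the incline. Weight components: W sin 22° = 477.7 N down-slope, W cos 22° = 1182 N into the surface.
Along incline: T cos 23.5° = W sin 22° → T = 520.9 N.
Perpendicular: N = W cos 22° − T sin 23.5° = 974.7 N.

T ≈ 521 N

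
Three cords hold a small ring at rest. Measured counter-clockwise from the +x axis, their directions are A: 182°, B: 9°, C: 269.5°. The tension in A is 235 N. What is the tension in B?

Resolve: ΣF_x = 235 cos 182° + T_B cos 9° + T_C cos 269.5° = 0.
        ΣF_y = 235 sin 182° + T_B sin 9° + T_C sin 269.5° = 0.
The known terms sum to (-234.9, -8.201) N, so 0.9877 T_B − 0.0087 T_C = 234.9 and 0.1564 T_B − 1.0000 T_C = 8.201.
Solving simultaneously: T_B = 238 N, T_C = 29.04 N.

T_B ≈ 238 N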